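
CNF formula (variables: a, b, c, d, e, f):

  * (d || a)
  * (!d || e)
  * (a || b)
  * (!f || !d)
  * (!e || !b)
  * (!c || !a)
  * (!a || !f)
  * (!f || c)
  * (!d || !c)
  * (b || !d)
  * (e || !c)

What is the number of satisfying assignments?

The models are:
  a=T b=F c=F d=F e=F f=F
  a=T b=F c=F d=F e=T f=F
  a=T b=T c=F d=F e=F f=F
Count: 3.

3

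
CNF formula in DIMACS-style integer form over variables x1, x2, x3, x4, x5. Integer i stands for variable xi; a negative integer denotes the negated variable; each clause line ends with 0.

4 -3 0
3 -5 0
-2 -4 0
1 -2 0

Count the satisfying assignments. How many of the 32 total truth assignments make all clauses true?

Split on x2, then x3.
  x2=T, x3=T: a clause becomes empty — 0.
  x2=T, x3=F: remaining (x1,x4,x5) ∈ {(T,F,F)} — 1.
  x2=F, x3=T: remaining (x1,x4,x5) ∈ {(F,T,F); (F,T,T); (T,T,F); (T,T,T)} — 4.
  x2=F, x3=F: remaining (x1,x4,x5) ∈ {(F,F,F); (F,T,F); (T,F,F); (T,T,F)} — 4.
Total: 0 + 1 + 4 + 4 = 9.

9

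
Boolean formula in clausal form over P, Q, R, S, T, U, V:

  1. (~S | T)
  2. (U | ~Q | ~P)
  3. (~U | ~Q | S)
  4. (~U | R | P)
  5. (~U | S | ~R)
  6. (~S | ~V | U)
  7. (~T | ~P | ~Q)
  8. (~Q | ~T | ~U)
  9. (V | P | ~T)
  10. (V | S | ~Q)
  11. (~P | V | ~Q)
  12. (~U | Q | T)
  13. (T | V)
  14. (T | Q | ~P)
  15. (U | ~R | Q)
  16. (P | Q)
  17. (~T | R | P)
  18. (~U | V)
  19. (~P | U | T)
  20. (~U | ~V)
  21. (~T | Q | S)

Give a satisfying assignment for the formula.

P=True, Q=False, R=False, S=True, T=True, U=False, V=False

Branch on P: take P = True.
Set Q = False and propagate.
  then T is forced to True.
  then S is forced to True.
Branch on R: take R = False.
The remaining clauses are satisfied by U = False, V = False.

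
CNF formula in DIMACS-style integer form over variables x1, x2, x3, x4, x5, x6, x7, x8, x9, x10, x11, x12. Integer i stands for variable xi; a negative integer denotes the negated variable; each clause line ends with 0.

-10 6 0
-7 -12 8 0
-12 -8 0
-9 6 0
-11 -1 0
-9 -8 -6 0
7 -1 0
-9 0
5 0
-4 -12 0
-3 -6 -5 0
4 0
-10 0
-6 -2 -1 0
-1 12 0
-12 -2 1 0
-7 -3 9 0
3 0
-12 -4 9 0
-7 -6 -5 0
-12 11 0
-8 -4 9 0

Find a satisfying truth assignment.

x1=F, x2=T, x3=T, x4=T, x5=T, x6=F, x7=F, x8=F, x9=F, x10=F, x11=T, x12=F

Check each clause:
  1. (x6 ∨ ¬x10) — ¬x10 is true.
  2. (x8 ∨ ¬x7 ∨ ¬x12) — ¬x7 is true.
  3. (¬x12 ∨ ¬x8) — ¬x8 is true.
  4. (x6 ∨ ¬x9) — ¬x9 is true.
  5. (¬x11 ∨ ¬x1) — ¬x1 is true.
  6. (¬x6 ∨ ¬x8 ∨ ¬x9) — ¬x8 is true.
  7. (x7 ∨ ¬x1) — ¬x1 is true.
  8. (¬x9) — ¬x9 is true.
  9. (x5) — x5 is true.
  10. (¬x12 ∨ ¬x4) — ¬x12 is true.
  11. (¬x5 ∨ ¬x3 ∨ ¬x6) — ¬x6 is true.
  12. (x4) — x4 is true.
  13. (¬x10) — ¬x10 is true.
  14. (¬x6 ∨ ¬x1 ∨ ¬x2) — ¬x6 is true.
  15. (x12 ∨ ¬x1) — ¬x1 is true.
  16. (x1 ∨ ¬x12 ∨ ¬x2) — ¬x12 is true.
  17. (¬x7 ∨ x9 ∨ ¬x3) — ¬x7 is true.
  18. (x3) — x3 is true.
  19. (x9 ∨ ¬x4 ∨ ¬x12) — ¬x12 is true.
  20. (¬x5 ∨ ¬x7 ∨ ¬x6) — ¬x7 is true.
  21. (¬x12 ∨ x11) — x11 is true.
  22. (¬x8 ∨ x9 ∨ ¬x4) — ¬x8 is true.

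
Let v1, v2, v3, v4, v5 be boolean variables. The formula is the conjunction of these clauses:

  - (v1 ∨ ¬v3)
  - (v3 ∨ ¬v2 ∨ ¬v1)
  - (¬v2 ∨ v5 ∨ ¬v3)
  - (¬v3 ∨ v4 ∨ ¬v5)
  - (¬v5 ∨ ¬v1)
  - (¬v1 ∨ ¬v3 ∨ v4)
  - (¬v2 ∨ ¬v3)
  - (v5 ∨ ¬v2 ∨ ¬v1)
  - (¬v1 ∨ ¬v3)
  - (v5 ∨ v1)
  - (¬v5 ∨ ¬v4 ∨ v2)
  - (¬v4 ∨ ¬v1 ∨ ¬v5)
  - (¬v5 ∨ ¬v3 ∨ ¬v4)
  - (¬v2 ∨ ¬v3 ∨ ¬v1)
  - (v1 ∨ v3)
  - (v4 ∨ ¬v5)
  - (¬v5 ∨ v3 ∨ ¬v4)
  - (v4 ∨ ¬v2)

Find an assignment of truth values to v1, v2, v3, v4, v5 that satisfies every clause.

v1=True, v2=False, v3=False, v4=True, v5=False

Check each clause:
  1. (v1 ∨ ¬v3) — v1 is true.
  2. (¬v1 ∨ ¬v2 ∨ v3) — ¬v2 is true.
  3. (¬v2 ∨ ¬v3 ∨ v5) — ¬v3 is true.
  4. (v4 ∨ ¬v5 ∨ ¬v3) — ¬v5 is true.
  5. (¬v5 ∨ ¬v1) — ¬v5 is true.
  6. (¬v1 ∨ ¬v3 ∨ v4) — v4 is true.
  7. (¬v3 ∨ ¬v2) — ¬v3 is true.
  8. (¬v2 ∨ v5 ∨ ¬v1) — ¬v2 is true.
  9. (¬v1 ∨ ¬v3) — ¬v3 is true.
  10. (v5 ∨ v1) — v1 is true.
  11. (v2 ∨ ¬v5 ∨ ¬v4) — ¬v5 is true.
  12. (¬v5 ∨ ¬v4 ∨ ¬v1) — ¬v5 is true.
  13. (¬v5 ∨ ¬v4 ∨ ¬v3) — ¬v5 is true.
  14. (¬v3 ∨ ¬v1 ∨ ¬v2) — ¬v3 is true.
  15. (v1 ∨ v3) — v1 is true.
  16. (v4 ∨ ¬v5) — ¬v5 is true.
  17. (¬v5 ∨ ¬v4 ∨ v3) — ¬v5 is true.
  18. (v4 ∨ ¬v2) — v4 is true.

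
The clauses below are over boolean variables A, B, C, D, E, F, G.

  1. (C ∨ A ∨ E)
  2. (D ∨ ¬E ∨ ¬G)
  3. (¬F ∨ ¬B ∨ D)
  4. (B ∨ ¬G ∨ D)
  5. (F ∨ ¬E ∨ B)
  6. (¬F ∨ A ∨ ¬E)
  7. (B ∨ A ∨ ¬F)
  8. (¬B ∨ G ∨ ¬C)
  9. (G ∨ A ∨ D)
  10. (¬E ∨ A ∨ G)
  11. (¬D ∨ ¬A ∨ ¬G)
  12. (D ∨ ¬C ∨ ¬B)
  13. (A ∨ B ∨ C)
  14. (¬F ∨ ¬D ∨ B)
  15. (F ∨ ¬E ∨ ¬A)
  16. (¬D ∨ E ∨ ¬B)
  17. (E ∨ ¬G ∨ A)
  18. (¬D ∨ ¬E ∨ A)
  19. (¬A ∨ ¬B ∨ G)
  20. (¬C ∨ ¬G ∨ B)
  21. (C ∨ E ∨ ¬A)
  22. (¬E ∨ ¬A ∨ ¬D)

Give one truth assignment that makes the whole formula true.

A = T  B = F  C = T  D = F  E = F  F = T  G = F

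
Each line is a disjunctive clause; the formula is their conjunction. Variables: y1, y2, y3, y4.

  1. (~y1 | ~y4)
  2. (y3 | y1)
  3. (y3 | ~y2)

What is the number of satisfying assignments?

7

Case analysis on y1 and y3:
  y1=1, y3=1: remaining (y2,y4) ∈ {(0,0); (1,0)} — 2.
  y1=1, y3=0: remaining (y2,y4) ∈ {(0,0)} — 1.
  y1=0, y3=1: remaining (y2,y4) ∈ {(0,0); (0,1); (1,0); (1,1)} — 4.
  y1=0, y3=0: a clause becomes empty — 0.
Total: 2 + 1 + 4 + 0 = 7.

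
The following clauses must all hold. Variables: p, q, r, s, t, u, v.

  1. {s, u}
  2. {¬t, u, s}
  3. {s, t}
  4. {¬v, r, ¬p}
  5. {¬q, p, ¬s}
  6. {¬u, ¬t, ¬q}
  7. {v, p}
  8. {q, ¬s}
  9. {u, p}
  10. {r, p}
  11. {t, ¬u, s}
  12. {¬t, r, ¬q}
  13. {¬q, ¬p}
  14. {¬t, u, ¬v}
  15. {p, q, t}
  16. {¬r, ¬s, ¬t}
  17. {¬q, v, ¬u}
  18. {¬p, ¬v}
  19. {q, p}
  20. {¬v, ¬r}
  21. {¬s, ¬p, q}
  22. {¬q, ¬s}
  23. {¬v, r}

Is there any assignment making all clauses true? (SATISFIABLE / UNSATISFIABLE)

Branch on p: take p = True.
  then q is forced to False.
  then s is forced to False.
  then u is forced to True.
  then t is forced to True.
  then v is forced to False.
r is now unconstrained; take r = True.
So p=T  q=F  r=T  s=F  t=T  u=T  v=F is a satisfying assignment.

SATISFIABLE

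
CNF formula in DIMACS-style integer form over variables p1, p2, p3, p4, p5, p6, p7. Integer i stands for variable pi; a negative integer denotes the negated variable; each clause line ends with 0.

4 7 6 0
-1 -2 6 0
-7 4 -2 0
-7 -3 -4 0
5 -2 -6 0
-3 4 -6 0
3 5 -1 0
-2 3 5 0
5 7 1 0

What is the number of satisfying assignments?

39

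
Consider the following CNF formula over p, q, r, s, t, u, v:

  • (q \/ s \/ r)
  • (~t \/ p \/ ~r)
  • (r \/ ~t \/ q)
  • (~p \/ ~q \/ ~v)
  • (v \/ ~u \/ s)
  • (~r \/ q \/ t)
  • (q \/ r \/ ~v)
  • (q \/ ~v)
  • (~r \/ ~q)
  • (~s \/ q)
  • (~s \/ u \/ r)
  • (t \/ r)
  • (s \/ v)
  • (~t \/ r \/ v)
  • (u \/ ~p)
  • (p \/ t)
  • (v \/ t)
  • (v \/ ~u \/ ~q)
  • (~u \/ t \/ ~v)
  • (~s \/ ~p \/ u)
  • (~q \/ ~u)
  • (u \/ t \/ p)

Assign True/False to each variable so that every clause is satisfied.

Branch on p: take p = False.
  then t is forced to True.
  then r is forced to False.
  then q is forced to True.
  then v is forced to True.
  then u is forced to False.
  then s is forced to False.

p = F, q = T, r = F, s = F, t = T, u = F, v = T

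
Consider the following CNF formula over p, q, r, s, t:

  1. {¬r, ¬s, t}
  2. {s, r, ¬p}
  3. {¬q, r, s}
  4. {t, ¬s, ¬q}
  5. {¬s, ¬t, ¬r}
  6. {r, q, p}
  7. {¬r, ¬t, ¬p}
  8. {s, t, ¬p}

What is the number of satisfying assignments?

8

Split on r, then s.
  r=1, s=1: a clause becomes empty — 0.
  r=1, s=0: remaining (p,q,t) ∈ {(0,0,0); (0,0,1); (0,1,0); (0,1,1)} — 4.
  r=0, s=1: remaining (p,q,t) ∈ {(0,1,1); (1,0,0); (1,0,1); (1,1,1)} — 4.
  r=0, s=0: a clause becomes empty — 0.
Total: 0 + 4 + 4 + 0 = 8.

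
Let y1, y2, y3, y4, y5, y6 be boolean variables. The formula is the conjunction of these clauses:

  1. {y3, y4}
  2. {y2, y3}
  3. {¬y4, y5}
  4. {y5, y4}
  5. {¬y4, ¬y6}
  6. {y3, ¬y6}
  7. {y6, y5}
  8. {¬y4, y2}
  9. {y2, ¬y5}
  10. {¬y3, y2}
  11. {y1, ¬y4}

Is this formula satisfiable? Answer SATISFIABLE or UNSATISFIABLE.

y1 occurs only positively in the remaining clauses — set y1 = True.
Pure literal: y2 appears only positively; assign y2 = True.
Branch on y3: take y3 = True.
Branch on y4: take y4 = True.
  then y5 is forced to True.
  then y6 is forced to False.
Every clause has at least one true literal under this assignment.
So y1 = 1, y2 = 1, y3 = 1, y4 = 1, y5 = 1, y6 = 0 is a satisfying assignment.

SATISFIABLE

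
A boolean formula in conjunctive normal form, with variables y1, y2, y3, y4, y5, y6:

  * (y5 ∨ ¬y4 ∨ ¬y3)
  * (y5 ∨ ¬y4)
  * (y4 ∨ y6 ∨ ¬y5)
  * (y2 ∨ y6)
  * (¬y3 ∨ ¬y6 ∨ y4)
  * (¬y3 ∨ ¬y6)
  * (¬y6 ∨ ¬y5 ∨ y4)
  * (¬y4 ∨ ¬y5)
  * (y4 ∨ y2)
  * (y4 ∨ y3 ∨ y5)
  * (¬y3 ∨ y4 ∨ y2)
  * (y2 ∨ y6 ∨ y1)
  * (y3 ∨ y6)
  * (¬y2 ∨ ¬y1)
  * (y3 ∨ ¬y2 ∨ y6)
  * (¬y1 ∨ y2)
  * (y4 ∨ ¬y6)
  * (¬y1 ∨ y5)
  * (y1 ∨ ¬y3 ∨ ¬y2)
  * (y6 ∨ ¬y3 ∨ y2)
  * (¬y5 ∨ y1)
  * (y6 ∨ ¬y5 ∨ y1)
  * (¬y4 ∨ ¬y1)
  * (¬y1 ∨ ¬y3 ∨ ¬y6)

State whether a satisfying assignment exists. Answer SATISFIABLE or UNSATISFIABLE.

UNSATISFIABLE

y6 = True:
  propagation gives y3=False, y4=True, y5=True; an empty clause results — contradiction.
y6 = False:
  propagation gives y2=True, y3=True, y1=False; an empty clause results — contradiction.
Every branch closes, so no satisfying assignment exists.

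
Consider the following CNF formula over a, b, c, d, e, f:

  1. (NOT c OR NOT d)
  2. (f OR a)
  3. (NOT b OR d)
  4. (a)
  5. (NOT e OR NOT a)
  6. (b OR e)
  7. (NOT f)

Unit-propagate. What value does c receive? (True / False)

Unit clause (a) sets a = True.
(NOT a OR NOT e): since a = True, the clause reduces to (NOT e). e = False.
(e OR b) with e = False leaves only b, so b = True.
(NOT b OR d) with b = True leaves only d, so d = True.
(NOT d OR NOT c) with d = True leaves only NOT c, so c = False.

False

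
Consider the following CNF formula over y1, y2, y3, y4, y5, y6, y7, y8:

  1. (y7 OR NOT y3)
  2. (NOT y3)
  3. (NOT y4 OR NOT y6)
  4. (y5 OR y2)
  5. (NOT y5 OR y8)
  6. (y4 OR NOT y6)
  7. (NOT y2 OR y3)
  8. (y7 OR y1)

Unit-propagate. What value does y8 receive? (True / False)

True

(NOT y3) is a unit clause: y3 = False.
From (y3 OR NOT y2) and y3 = False: y2 = False.
(y5 OR y2) with y2 = False leaves only y5, so y5 = True.
From (NOT y5 OR y8) and y5 = True: y8 = True.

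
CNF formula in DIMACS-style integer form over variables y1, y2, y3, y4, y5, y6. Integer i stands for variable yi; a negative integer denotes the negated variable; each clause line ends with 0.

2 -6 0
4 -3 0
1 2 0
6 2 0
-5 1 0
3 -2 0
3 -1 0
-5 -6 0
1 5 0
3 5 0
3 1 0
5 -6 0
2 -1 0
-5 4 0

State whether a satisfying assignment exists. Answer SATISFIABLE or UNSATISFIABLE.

Pure literal: y4 appears only positively; assign y4 = True.
Branch on y1: take y1 = True.
  then y3 is forced to True.
  then y2 is forced to True.
For the remaining variables, y5 = True, y6 = False works.
So y1=True  y2=True  y3=True  y4=True  y5=True  y6=False is a satisfying assignment.

SATISFIABLE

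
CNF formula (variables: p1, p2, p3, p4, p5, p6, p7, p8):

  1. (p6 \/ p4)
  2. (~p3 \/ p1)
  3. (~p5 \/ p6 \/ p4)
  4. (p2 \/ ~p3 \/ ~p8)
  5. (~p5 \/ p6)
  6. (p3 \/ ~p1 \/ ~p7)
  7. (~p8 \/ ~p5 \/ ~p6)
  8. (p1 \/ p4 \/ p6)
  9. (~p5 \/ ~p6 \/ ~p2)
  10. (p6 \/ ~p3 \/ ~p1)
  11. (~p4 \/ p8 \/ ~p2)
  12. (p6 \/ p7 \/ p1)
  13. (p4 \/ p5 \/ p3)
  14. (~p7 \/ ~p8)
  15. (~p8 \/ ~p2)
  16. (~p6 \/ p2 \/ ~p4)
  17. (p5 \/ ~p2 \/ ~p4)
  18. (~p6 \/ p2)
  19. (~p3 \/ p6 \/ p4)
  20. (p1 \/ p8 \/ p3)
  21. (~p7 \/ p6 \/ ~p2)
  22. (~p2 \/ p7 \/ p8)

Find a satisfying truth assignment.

p1=1, p2=0, p3=0, p4=1, p5=0, p6=0, p7=0, p8=1

Check each clause:
  1. (p4 \/ p6) — p4 is true.
  2. (~p3 \/ p1) — p1 is true.
  3. (~p5 \/ p4 \/ p6) — ~p5 is true.
  4. (~p8 \/ ~p3 \/ p2) — ~p3 is true.
  5. (p6 \/ ~p5) — ~p5 is true.
  6. (p3 \/ ~p7 \/ ~p1) — ~p7 is true.
  7. (~p8 \/ ~p6 \/ ~p5) — ~p6 is true.
  8. (p1 \/ p4 \/ p6) — p1 is true.
  9. (~p5 \/ ~p6 \/ ~p2) — ~p6 is true.
  10. (~p1 \/ p6 \/ ~p3) — ~p3 is true.
  11. (~p4 \/ p8 \/ ~p2) — p8 is true.
  12. (p6 \/ p1 \/ p7) — p1 is true.
  13. (p3 \/ p4 \/ p5) — p4 is true.
  14. (~p7 \/ ~p8) — ~p7 is true.
  15. (~p8 \/ ~p2) — ~p2 is true.
  16. (~p4 \/ ~p6 \/ p2) — ~p6 is true.
  17. (~p4 \/ p5 \/ ~p2) — ~p2 is true.
  18. (~p6 \/ p2) — ~p6 is true.
  19. (p4 \/ ~p3 \/ p6) — p4 is true.
  20. (p8 \/ p3 \/ p1) — p8 is true.
  21. (~p7 \/ p6 \/ ~p2) — ~p7 is true.
  22. (~p2 \/ p7 \/ p8) — p8 is true.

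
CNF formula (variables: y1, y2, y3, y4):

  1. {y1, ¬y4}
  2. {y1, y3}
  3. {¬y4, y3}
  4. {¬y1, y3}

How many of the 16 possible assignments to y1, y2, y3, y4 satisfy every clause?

Satisfying assignments:
  y1=0 y2=0 y3=1 y4=0
  y1=0 y2=1 y3=1 y4=0
  y1=1 y2=0 y3=1 y4=0
  y1=1 y2=0 y3=1 y4=1
  y1=1 y2=1 y3=1 y4=0
  y1=1 y2=1 y3=1 y4=1
Count: 6.

6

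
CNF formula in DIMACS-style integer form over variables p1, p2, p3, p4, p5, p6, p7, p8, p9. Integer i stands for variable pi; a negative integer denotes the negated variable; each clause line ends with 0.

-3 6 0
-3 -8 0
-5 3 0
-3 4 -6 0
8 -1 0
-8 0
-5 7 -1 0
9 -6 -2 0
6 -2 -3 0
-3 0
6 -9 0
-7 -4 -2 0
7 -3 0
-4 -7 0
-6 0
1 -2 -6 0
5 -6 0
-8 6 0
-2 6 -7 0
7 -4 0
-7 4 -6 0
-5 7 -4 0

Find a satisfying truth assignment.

p1 = F, p2 = F, p3 = F, p4 = F, p5 = F, p6 = F, p7 = F, p8 = F, p9 = F

Check each clause:
  1. (~p3 | p6) — ~p3 is true.
  2. (~p8 | ~p3) — ~p8 is true.
  3. (p3 | ~p5) — ~p5 is true.
  4. (~p3 | ~p6 | p4) — ~p6 is true.
  5. (p8 | ~p1) — ~p1 is true.
  6. (~p8) — ~p8 is true.
  7. (~p5 | ~p1 | p7) — ~p5 is true.
  8. (~p6 | ~p2 | p9) — ~p6 is true.
  9. (~p3 | p6 | ~p2) — ~p3 is true.
  10. (~p3) — ~p3 is true.
  11. (p6 | ~p9) — ~p9 is true.
  12. (~p2 | ~p7 | ~p4) — ~p7 is true.
  13. (~p3 | p7) — ~p3 is true.
  14. (~p4 | ~p7) — ~p7 is true.
  15. (~p6) — ~p6 is true.
  16. (~p2 | ~p6 | p1) — ~p6 is true.
  17. (~p6 | p5) — ~p6 is true.
  18. (~p8 | p6) — ~p8 is true.
  19. (~p7 | p6 | ~p2) — ~p7 is true.
  20. (p7 | ~p4) — ~p4 is true.
  21. (~p7 | ~p6 | p4) — ~p7 is true.
  22. (~p5 | p7 | ~p4) — ~p5 is true.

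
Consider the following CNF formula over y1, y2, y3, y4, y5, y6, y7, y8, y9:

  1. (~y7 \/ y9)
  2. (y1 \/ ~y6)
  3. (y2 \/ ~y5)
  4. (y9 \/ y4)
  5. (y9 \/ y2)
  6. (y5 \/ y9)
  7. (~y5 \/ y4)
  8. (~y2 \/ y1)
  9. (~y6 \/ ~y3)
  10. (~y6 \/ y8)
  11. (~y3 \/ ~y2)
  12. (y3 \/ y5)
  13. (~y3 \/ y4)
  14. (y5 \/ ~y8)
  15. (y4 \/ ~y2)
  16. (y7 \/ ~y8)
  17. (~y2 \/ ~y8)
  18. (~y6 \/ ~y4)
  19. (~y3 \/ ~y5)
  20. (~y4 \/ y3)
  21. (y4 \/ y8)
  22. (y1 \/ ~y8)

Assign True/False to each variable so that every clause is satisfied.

y1=T, y2=F, y3=T, y4=T, y5=F, y6=F, y7=F, y8=F, y9=T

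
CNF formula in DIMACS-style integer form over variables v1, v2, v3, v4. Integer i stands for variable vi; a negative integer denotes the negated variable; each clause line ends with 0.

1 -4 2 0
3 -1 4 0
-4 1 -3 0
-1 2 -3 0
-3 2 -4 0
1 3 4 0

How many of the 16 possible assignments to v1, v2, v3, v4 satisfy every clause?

7

Case analysis on v1 and v3:
  v1=T, v3=T: remaining (v2,v4) ∈ {(T,F); (T,T)} — 2.
  v1=T, v3=F: remaining (v2,v4) ∈ {(F,T); (T,T)} — 2.
  v1=F, v3=T: remaining (v2,v4) ∈ {(F,F); (T,F)} — 2.
  v1=F, v3=F: remaining (v2,v4) ∈ {(T,T)} — 1.
Total: 2 + 2 + 2 + 1 = 7.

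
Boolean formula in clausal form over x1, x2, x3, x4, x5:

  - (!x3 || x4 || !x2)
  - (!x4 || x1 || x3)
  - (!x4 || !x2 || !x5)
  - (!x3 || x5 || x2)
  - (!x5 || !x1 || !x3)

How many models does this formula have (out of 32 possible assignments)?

Split on x3, then x2.
  x3=T, x2=T: remaining (x1,x4,x5) ∈ {(F,T,F); (T,T,F)} — 2.
  x3=T, x2=F: remaining (x1,x4,x5) ∈ {(F,F,T); (F,T,T)} — 2.
  x3=F, x2=T: 5 of the 8 assignments to (x1,x4,x5) work.
  x3=F, x2=F: x5 free; 3 ways for (x1,x4) × 2^1 = 6.
Total: 2 + 2 + 5 + 6 = 15.

15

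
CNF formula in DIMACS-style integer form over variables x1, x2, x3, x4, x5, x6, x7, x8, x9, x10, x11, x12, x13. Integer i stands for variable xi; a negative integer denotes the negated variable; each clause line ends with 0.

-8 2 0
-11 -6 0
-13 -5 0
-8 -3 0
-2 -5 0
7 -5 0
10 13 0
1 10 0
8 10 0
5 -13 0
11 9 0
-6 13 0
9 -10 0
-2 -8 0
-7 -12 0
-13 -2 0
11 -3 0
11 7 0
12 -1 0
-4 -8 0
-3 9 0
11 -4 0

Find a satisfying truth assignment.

x3 occurs only negated in the remaining clauses — set x3 = False.
Pure literal: x4 appears only negated; assign x4 = False.
Set x1 = False and propagate.
  then x10 is forced to True.
  then x9 is forced to True.
Try x2 = False.
  then x8 is forced to False.
The remaining clauses are satisfied by x5 = True, x6 = False, x7 = True, x11 = True, x12 = False, x13 = False.
Every clause has at least one true literal under this assignment.

x1 = F, x2 = F, x3 = F, x4 = F, x5 = T, x6 = F, x7 = T, x8 = F, x9 = T, x10 = T, x11 = T, x12 = F, x13 = F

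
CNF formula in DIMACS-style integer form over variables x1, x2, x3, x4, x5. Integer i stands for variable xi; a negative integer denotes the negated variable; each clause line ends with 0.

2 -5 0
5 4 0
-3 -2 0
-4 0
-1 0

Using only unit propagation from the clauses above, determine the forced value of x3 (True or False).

(~x4) is a unit clause: x4 = False.
From (x5 \/ x4) and x4 = False: x5 = True.
From (x2 \/ ~x5) and x5 = True: x2 = True.
In (~x3 \/ ~x2), ~x2 is now false; ~x3 must hold, so x3 = False.

False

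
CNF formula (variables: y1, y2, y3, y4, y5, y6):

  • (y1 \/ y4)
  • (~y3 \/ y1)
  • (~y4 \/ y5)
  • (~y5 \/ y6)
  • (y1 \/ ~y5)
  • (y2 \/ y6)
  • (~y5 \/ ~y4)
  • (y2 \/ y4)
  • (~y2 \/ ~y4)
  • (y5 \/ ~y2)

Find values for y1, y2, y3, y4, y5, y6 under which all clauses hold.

y1 = True, y2 = True, y3 = True, y4 = False, y5 = True, y6 = True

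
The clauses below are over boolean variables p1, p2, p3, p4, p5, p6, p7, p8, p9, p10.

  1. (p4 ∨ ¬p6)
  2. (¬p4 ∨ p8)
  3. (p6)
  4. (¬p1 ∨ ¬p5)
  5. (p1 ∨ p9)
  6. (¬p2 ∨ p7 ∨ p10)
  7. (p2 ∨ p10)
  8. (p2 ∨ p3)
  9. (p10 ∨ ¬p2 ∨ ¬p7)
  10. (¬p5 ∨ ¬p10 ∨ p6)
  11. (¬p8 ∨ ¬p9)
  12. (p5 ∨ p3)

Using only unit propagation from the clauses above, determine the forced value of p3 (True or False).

Unit clause (p6) sets p6 = True.
(¬p6 ∨ p4) with p6 = True leaves only p4, so p4 = True.
In (p8 ∨ ¬p4), ¬p4 is now false; p8 must hold, so p8 = True.
(¬p9 ∨ ¬p8) with p8 = True leaves only ¬p9, so p9 = False.
From (p9 ∨ p1) and p9 = False: p1 = True.
In (¬p1 ∨ ¬p5), ¬p1 is now false; ¬p5 must hold, so p5 = False.
(p5 ∨ p3) with p5 = False leaves only p3, so p3 = True.

True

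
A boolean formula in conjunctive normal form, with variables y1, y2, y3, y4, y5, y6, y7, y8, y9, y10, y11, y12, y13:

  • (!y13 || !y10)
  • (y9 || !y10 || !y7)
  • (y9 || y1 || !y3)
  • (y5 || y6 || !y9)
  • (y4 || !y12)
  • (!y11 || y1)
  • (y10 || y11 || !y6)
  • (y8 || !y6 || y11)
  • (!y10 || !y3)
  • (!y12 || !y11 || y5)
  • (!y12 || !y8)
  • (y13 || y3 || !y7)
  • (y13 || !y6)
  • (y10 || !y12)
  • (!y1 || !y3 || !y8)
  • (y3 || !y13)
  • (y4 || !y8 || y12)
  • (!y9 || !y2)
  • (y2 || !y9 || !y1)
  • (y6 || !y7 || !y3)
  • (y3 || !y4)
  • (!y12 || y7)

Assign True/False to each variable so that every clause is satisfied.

Try y1 = True.
The remaining clauses are satisfied by y2 = True, y3 = True, y4 = True, y5 = False, y6 = False, y7 = False, y8 = False, y9 = False, y10 = False, y11 = False, y12 = False, y13 = True.
Every clause has at least one true literal under this assignment.

y1=True, y2=True, y3=True, y4=True, y5=False, y6=False, y7=False, y8=False, y9=False, y10=False, y11=False, y12=False, y13=True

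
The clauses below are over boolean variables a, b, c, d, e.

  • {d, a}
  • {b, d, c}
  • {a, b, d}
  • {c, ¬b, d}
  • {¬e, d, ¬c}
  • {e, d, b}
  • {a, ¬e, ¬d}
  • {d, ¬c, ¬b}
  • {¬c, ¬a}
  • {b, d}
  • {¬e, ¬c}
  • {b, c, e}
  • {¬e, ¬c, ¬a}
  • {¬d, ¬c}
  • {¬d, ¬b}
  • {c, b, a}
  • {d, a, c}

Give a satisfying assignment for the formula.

Try a = True.
  then c is forced to False.
For the remaining variables, b = False, d = True, e = True works.

a = 1, b = 0, c = 0, d = 1, e = 1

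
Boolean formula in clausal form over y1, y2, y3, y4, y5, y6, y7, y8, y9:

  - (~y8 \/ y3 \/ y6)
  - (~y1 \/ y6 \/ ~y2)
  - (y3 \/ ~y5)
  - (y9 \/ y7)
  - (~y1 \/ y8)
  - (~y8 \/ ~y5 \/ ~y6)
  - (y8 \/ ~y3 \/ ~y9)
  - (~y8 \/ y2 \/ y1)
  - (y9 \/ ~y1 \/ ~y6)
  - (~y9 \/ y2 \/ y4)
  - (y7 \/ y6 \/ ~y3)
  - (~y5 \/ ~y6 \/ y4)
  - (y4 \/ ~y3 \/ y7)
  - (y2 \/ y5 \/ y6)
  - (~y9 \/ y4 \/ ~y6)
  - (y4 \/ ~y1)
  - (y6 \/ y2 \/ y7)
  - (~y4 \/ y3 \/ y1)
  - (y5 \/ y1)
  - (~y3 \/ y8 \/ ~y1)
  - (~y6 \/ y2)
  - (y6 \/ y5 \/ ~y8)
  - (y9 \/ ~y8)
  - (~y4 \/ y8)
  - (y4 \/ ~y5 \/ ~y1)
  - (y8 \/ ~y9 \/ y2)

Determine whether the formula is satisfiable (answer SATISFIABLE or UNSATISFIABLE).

SATISFIABLE

Pure literal: y7 appears only positively; assign y7 = True.
Set y1 = False and propagate.
  then y5 is forced to True.
  then y3 is forced to True.
Branch on y2: take y2 = True.
For the remaining variables, y4 = False, y6 = False, y8 = True, y9 = True works.
So y1=F  y2=T  y3=T  y4=F  y5=T  y6=F  y7=T  y8=T  y9=T is a satisfying assignment.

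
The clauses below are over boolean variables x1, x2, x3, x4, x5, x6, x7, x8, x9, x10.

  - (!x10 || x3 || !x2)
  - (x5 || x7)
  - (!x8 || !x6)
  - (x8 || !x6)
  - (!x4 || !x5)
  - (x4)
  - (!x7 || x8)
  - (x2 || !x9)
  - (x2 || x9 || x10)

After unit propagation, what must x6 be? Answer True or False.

(x4) is a unit clause: x4 = True.
From (!x4 || !x5) and x4 = True: x5 = False.
(x7 || x5): since x5 = False, the clause reduces to (x7). x7 = True.
From (x8 || !x7) and x7 = True: x8 = True.
From (!x6 || !x8) and x8 = True: x6 = False.

False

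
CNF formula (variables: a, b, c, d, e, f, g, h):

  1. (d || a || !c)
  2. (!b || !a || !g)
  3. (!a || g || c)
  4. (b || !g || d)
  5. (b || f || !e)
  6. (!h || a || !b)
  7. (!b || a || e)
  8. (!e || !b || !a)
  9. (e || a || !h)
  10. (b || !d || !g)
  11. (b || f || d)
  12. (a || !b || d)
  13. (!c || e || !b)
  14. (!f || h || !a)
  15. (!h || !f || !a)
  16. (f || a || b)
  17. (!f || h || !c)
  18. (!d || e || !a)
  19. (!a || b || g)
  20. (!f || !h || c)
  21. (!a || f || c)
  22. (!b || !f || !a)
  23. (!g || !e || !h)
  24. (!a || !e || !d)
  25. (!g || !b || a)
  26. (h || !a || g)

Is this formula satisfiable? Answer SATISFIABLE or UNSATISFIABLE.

SATISFIABLE

Try a = False.
For the remaining variables, b = False, c = False, d = False, e = True, f = True, g = False, h = False works.
Every clause has at least one true literal under this assignment.
So a=False, b=False, c=False, d=False, e=True, f=True, g=False, h=False is a satisfying assignment.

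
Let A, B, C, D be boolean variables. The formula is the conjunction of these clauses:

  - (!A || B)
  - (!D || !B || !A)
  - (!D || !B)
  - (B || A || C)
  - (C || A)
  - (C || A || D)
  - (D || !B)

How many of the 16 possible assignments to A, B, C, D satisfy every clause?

Satisfying assignments:
  A=F B=F C=T D=F
  A=F B=F C=T D=T
Count: 2.

2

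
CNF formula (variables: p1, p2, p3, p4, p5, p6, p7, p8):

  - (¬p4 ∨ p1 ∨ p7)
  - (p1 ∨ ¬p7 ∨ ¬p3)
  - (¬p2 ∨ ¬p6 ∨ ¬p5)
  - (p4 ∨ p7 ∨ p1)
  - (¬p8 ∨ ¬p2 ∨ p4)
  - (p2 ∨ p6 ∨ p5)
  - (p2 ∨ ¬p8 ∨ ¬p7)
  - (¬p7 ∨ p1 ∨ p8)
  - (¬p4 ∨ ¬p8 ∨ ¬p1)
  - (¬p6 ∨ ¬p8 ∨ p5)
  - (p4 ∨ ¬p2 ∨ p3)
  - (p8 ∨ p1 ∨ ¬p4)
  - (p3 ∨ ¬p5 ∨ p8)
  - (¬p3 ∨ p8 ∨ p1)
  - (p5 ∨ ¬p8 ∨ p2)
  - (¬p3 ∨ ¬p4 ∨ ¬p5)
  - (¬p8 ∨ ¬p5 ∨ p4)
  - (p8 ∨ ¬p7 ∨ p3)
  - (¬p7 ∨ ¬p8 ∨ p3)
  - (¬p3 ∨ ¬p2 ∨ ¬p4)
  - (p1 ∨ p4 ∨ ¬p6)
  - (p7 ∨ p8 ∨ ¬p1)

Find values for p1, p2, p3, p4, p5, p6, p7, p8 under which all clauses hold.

p1=True, p2=False, p3=True, p4=False, p5=True, p6=False, p7=True, p8=False

Try p1 = True.
Set p2 = False and propagate.
For the remaining variables, p3 = True, p4 = False, p5 = True, p6 = False, p7 = True, p8 = False works.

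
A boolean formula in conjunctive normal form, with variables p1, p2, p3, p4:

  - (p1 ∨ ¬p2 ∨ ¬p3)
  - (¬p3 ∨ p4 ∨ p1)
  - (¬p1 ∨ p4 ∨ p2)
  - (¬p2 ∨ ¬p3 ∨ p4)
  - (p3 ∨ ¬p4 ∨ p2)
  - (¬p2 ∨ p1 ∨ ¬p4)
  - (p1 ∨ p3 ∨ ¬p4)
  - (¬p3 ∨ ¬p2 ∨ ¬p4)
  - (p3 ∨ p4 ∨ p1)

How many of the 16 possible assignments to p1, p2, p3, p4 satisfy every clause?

4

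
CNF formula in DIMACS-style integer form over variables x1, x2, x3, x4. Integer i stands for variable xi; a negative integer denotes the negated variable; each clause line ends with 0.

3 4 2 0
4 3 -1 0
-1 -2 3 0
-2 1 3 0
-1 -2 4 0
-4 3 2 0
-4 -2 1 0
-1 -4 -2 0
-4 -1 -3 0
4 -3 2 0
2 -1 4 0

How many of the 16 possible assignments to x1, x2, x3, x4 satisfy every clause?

2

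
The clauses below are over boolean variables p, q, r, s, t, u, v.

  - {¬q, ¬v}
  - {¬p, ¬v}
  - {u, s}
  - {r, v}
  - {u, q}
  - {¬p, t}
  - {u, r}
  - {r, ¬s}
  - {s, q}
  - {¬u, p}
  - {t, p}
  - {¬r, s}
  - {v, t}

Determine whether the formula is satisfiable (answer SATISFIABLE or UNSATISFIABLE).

SATISFIABLE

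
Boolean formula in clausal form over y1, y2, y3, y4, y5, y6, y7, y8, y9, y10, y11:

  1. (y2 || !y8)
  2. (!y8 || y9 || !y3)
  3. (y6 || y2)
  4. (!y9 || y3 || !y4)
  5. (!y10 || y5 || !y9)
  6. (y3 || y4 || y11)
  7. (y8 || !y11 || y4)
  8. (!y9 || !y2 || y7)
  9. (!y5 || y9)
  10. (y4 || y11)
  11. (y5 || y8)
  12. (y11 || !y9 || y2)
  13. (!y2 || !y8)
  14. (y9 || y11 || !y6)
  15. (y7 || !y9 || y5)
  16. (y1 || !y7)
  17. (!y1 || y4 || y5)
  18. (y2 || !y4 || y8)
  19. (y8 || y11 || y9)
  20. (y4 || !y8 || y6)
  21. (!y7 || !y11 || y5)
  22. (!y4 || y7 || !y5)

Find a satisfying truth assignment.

y1=T  y2=T  y3=T  y4=T  y5=T  y6=F  y7=T  y8=F  y9=T  y10=F  y11=F

y10 occurs only negated in the remaining clauses — set y10 = False.
Branch on y1: take y1 = True.
For the remaining variables, y2 = True, y3 = True, y4 = True, y5 = True, y6 = False, y7 = True, y8 = False, y9 = True, y11 = False works.
Every clause has at least one true literal under this assignment.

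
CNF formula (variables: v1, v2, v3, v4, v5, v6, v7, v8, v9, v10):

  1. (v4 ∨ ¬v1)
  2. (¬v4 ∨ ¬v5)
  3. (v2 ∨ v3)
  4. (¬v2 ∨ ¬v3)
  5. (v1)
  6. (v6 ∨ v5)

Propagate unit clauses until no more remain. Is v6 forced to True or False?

True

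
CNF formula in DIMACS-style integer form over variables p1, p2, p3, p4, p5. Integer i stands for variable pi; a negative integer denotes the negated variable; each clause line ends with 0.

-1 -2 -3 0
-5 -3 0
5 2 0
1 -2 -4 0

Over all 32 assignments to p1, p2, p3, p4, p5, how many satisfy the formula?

11

Case analysis on p2 and p1:
  p2=1, p1=1: remaining (p3,p4,p5) ∈ {(0,0,0); (0,0,1); (0,1,0); (0,1,1)} — 4.
  p2=1, p1=0: remaining (p3,p4,p5) ∈ {(0,0,0); (0,0,1); (1,0,0)} — 3.
  p2=0, p1=1: remaining (p3,p4,p5) ∈ {(0,0,1); (0,1,1)} — 2.
  p2=0, p1=0: remaining (p3,p4,p5) ∈ {(0,0,1); (0,1,1)} — 2.
Total: 4 + 3 + 2 + 2 = 11.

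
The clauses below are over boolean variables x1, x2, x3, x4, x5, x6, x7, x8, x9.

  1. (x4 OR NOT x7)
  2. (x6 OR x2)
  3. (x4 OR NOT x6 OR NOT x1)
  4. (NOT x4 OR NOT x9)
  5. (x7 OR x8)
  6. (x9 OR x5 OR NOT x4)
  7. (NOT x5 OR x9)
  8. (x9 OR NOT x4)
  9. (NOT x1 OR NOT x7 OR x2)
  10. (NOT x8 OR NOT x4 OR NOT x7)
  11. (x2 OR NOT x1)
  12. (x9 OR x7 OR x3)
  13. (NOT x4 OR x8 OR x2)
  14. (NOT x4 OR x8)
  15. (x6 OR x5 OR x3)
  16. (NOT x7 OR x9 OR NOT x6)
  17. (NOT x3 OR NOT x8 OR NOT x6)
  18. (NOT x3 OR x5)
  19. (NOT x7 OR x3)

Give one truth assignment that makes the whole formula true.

Pure literal: x1 appears only negated; assign x1 = False.
Pure literal: x2 appears only positively; assign x2 = True.
Branch on x3: take x3 = False.
  then x7 is forced to False.
  then x8 is forced to True.
  then x9 is forced to True.
  then x4 is forced to False.
The remaining clauses are satisfied by x5 = True, x6 = False.
Check each clause:
  1. (NOT x7 OR x4) — NOT x7 is true.
  2. (x6 OR x2) — x2 is true.
  3. (x4 OR NOT x6 OR NOT x1) — NOT x6 is true.
  4. (NOT x9 OR NOT x4) — NOT x4 is true.
  5. (x7 OR x8) — x8 is true.
  6. (x9 OR x5 OR NOT x4) — x9 is true.
  7. (NOT x5 OR x9) — x9 is true.
  8. (NOT x4 OR x9) — x9 is true.
  9. (NOT x7 OR NOT x1 OR x2) — NOT x7 is true.
  10. (NOT x4 OR NOT x7 OR NOT x8) — NOT x7 is true.
  11. (x2 OR NOT x1) — x2 is true.
  12. (x7 OR x3 OR x9) — x9 is true.
  13. (x8 OR x2 OR NOT x4) — x8 is true.
  14. (NOT x4 OR x8) — x8 is true.
  15. (x3 OR x5 OR x6) — x5 is true.
  16. (NOT x6 OR x9 OR NOT x7) — NOT x7 is true.
  17. (NOT x3 OR NOT x8 OR NOT x6) — NOT x6 is true.
  18. (NOT x3 OR x5) — x5 is true.
  19. (x3 OR NOT x7) — NOT x7 is true.

x1=F, x2=T, x3=F, x4=F, x5=T, x6=F, x7=F, x8=T, x9=T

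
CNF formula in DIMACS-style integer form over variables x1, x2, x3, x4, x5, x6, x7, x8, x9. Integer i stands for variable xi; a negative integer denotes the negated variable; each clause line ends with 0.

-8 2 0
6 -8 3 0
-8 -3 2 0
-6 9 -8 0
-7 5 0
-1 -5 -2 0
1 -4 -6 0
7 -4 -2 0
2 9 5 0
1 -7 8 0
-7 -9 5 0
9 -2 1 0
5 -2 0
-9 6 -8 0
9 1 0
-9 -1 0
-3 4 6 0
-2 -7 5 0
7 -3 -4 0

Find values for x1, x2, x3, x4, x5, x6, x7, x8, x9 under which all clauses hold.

x1=F, x2=F, x3=F, x4=F, x5=F, x6=F, x7=F, x8=F, x9=T

Try x1 = False.
  then x9 is forced to True.
The remaining clauses are satisfied by x2 = False, x3 = False, x4 = False, x5 = False, x6 = False, x7 = False, x8 = False.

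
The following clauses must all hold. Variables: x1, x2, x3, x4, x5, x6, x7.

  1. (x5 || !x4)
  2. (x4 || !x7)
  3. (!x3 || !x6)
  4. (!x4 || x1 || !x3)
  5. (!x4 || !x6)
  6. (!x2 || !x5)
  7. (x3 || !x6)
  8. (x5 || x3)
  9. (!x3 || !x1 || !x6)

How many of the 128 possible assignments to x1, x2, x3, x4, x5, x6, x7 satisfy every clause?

14

Split on x3, then x4.
  x3=T, x4=T: remaining (x1,x2,x5,x6,x7) ∈ {(T,F,T,F,F); (T,F,T,F,T)} — 2.
  x3=T, x4=F: x1 free; 3 ways for (x2,x5,x6,x7) × 2^1 = 6.
  x3=F, x4=T: remaining (x1,x2,x5,x6,x7) ∈ {(F,F,T,F,F); (F,F,T,F,T); (T,F,T,F,F); (T,F,T,F,T)} — 4.
  x3=F, x4=F: remaining (x1,x2,x5,x6,x7) ∈ {(F,F,T,F,F); (T,F,T,F,F)} — 2.
Total: 2 + 6 + 4 + 2 = 14.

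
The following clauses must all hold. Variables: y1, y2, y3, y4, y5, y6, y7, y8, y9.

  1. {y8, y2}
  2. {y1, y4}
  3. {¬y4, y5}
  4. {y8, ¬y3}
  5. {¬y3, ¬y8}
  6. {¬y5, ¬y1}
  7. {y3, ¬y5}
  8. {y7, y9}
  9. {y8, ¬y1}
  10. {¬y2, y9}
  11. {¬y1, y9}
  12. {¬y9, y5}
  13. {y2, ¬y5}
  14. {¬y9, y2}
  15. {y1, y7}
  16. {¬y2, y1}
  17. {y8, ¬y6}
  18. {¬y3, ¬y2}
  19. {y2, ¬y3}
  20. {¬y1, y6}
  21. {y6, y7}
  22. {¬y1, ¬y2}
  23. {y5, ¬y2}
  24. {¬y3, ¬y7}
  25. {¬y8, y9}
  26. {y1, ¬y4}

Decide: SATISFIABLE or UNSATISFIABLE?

y1 = True:
  propagation gives y5=False, y4=False, y8=True, y3=False; an empty clause results — contradiction.
y1 = False:
  propagation gives y4=True; an empty clause results — contradiction.
Every branch closes, so no satisfying assignment exists.

UNSATISFIABLE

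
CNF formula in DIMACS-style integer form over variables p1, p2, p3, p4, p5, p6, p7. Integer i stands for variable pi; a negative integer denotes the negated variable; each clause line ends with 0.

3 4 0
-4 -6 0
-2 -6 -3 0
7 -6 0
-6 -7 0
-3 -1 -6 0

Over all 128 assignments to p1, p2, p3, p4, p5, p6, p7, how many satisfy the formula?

Case analysis on p6 and p3:
  p6=T, p3=T: a clause becomes empty — 0.
  p6=T, p3=F: a clause becomes empty — 0.
  p6=F, p3=T: p1, p2, p4, p5, p7 free → 2^5 = 32.
  p6=F, p3=F: forces p4=T; p1, p2, p5, p7 free → 2^4 = 16.
Total: 0 + 0 + 32 + 16 = 48.

48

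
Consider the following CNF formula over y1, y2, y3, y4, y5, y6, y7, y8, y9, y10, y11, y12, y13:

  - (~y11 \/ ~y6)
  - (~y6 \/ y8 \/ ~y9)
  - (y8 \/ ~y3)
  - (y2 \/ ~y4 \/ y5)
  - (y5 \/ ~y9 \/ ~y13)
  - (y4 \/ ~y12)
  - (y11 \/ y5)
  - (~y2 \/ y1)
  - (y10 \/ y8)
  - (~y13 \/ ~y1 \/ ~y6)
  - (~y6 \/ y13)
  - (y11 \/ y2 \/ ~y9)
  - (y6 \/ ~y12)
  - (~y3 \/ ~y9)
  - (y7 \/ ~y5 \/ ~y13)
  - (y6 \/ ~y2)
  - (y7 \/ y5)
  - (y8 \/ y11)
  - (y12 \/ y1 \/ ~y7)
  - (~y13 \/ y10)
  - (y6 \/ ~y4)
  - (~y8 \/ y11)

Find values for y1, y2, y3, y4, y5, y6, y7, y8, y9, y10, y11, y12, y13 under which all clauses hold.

y1=True  y2=False  y3=True  y4=False  y5=True  y6=False  y7=True  y8=True  y9=False  y10=True  y11=True  y12=False  y13=False

y9 occurs only negated in the remaining clauses — set y9 = False.
y10 occurs only positively in the remaining clauses — set y10 = True.
Branch on y1: take y1 = True.
Branch on y2: take y2 = False.
For the remaining variables, y3 = True, y4 = False, y5 = True, y6 = False, y7 = True, y8 = True, y11 = True, y12 = False, y13 = False works.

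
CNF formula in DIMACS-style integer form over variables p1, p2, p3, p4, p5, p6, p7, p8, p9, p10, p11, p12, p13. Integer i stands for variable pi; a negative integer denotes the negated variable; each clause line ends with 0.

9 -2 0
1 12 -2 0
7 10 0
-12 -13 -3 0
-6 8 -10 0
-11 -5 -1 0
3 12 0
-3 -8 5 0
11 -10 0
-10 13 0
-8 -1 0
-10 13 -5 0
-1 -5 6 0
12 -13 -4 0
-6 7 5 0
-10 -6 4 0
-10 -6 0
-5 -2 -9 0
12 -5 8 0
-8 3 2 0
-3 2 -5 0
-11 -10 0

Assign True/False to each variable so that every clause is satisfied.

p1=True, p2=False, p3=False, p4=True, p5=False, p6=False, p7=True, p8=False, p9=True, p10=False, p11=False, p12=True, p13=False

Pure literal: p7 appears only positively; assign p7 = True.
Try p1 = True.
  then p8 is forced to False.
Branch on p2: take p2 = False.
For the remaining variables, p3 = False, p4 = True, p5 = False, p6 = False, p9 = True, p10 = False, p11 = False, p12 = True, p13 = False works.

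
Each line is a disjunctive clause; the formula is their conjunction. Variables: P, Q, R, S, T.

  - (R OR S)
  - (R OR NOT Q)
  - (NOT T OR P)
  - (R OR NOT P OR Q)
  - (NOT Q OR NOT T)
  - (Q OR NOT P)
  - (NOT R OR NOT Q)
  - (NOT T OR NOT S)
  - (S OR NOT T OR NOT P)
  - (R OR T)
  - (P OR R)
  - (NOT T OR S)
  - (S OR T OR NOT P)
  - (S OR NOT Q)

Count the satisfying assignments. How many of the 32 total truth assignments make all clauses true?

2

The models are:
  P=0 Q=0 R=1 S=0 T=0
  P=0 Q=0 R=1 S=1 T=0
That's 2 in total.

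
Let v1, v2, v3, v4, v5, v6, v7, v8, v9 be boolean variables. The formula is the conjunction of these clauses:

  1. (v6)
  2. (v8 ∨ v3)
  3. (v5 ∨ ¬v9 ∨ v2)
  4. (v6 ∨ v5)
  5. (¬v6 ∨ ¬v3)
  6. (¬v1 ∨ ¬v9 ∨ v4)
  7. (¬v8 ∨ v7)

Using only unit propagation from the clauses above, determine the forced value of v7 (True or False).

True

(v6) is a unit clause: v6 = True.
(¬v6 ∨ ¬v3): since v6 = True, the clause reduces to (¬v3). v3 = False.
From (v8 ∨ v3) and v3 = False: v8 = True.
(¬v8 ∨ v7) with v8 = True leaves only v7, so v7 = True.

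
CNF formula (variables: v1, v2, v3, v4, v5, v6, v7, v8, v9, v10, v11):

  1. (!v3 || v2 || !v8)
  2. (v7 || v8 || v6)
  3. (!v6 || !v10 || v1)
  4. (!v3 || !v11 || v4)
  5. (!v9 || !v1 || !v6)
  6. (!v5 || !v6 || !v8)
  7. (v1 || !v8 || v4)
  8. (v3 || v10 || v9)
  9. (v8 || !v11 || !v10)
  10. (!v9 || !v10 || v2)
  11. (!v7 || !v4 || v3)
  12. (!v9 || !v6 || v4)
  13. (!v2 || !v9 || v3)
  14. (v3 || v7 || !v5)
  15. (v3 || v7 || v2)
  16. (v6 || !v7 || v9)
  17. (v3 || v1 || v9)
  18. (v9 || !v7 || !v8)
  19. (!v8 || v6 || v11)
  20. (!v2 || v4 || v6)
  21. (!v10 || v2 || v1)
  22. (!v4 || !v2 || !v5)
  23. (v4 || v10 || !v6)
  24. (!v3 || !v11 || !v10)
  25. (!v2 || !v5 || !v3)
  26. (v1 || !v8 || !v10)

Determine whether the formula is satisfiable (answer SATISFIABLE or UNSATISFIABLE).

SATISFIABLE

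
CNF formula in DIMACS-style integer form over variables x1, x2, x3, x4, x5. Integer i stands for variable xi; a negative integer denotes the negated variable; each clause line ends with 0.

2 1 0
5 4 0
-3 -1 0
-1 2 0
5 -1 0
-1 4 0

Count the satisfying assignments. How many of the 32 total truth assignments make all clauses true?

7

Case analysis on x1 and x2:
  x1=T, x2=T: remaining (x3,x4,x5) ∈ {(F,T,T)} — 1.
  x1=T, x2=F: a clause becomes empty — 0.
  x1=F, x2=T: x3 free; 3 ways for (x4,x5) × 2^1 = 6.
  x1=F, x2=F: a clause becomes empty — 0.
Total: 1 + 0 + 6 + 0 = 7.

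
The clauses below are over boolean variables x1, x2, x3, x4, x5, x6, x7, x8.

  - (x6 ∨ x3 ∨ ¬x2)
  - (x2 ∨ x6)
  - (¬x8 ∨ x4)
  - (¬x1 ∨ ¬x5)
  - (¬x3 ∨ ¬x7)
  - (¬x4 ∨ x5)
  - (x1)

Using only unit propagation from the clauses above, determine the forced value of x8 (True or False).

False

Unit clause (x1) sets x1 = True.
(¬x1 ∨ ¬x5): since x1 = True, the clause reduces to (¬x5). x5 = False.
From (¬x4 ∨ x5) and x5 = False: x4 = False.
From (¬x8 ∨ x4) and x4 = False: x8 = False.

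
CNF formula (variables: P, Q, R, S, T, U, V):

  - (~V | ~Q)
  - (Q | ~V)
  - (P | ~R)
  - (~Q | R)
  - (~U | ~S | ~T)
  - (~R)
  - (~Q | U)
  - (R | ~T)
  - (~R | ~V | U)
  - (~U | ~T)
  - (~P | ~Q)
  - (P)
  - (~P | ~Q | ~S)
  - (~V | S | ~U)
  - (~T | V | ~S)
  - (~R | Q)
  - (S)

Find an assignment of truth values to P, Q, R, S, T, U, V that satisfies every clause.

P=True, Q=False, R=False, S=True, T=False, U=True, V=False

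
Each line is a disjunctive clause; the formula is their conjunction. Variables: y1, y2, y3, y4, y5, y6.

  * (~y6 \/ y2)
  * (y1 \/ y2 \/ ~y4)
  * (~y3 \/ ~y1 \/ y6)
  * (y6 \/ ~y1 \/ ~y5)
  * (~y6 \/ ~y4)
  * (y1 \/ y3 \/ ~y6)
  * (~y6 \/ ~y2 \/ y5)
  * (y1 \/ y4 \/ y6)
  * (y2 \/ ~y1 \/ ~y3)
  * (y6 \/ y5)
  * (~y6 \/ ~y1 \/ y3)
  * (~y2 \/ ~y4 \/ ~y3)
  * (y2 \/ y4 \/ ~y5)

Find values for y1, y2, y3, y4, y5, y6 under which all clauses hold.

y1 = F, y2 = T, y3 = T, y4 = F, y5 = T, y6 = T

Check each clause:
  1. (~y6 \/ y2) — y2 is true.
  2. (y2 \/ ~y4 \/ y1) — y2 is true.
  3. (~y1 \/ y6 \/ ~y3) — y6 is true.
  4. (~y1 \/ y6 \/ ~y5) — ~y1 is true.
  5. (~y6 \/ ~y4) — ~y4 is true.
  6. (~y6 \/ y3 \/ y1) — y3 is true.
  7. (~y6 \/ y5 \/ ~y2) — y5 is true.
  8. (y4 \/ y6 \/ y1) — y6 is true.
  9. (~y3 \/ ~y1 \/ y2) — y2 is true.
  10. (y6 \/ y5) — y5 is true.
  11. (y3 \/ ~y6 \/ ~y1) — y3 is true.
  12. (~y3 \/ ~y4 \/ ~y2) — ~y4 is true.
  13. (y4 \/ ~y5 \/ y2) — y2 is true.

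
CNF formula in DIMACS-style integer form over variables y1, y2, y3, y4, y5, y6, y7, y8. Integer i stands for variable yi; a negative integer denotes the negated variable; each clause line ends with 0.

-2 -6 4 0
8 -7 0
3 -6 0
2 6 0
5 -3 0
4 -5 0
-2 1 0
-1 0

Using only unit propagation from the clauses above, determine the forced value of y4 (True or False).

Unit clause (¬y1) sets y1 = False.
(¬y2 ∨ y1): since y1 = False, the clause reduces to (¬y2). y2 = False.
(y6 ∨ y2) with y2 = False leaves only y6, so y6 = True.
(¬y6 ∨ y3) with y6 = True leaves only y3, so y3 = True.
In (y5 ∨ ¬y3), ¬y3 is now false; y5 must hold, so y5 = True.
From (¬y5 ∨ y4) and y5 = True: y4 = True.

True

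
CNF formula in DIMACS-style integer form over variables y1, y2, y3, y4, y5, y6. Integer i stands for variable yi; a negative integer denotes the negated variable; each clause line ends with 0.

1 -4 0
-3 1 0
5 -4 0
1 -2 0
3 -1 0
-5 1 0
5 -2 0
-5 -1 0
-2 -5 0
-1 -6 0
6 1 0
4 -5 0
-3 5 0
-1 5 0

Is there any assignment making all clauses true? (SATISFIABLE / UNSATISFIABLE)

SATISFIABLE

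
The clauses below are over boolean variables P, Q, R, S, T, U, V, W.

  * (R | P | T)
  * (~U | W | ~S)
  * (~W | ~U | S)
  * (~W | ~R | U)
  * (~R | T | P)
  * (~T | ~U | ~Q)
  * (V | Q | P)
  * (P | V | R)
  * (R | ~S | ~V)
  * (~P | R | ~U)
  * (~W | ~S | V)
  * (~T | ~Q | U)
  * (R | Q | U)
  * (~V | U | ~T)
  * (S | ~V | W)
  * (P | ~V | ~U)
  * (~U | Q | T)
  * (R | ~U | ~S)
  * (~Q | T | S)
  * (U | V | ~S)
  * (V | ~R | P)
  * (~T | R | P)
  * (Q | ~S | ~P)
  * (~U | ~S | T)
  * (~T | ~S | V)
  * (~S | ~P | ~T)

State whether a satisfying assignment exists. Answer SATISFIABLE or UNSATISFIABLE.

SATISFIABLE

Branch on P: take P = True.
Set Q = False and propagate.
  then S is forced to False.
Set R = True and propagate.
For the remaining variables, T = True, U = True, V = False, W = False works.
So P = True, Q = False, R = True, S = False, T = True, U = True, V = False, W = False is a satisfying assignment.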